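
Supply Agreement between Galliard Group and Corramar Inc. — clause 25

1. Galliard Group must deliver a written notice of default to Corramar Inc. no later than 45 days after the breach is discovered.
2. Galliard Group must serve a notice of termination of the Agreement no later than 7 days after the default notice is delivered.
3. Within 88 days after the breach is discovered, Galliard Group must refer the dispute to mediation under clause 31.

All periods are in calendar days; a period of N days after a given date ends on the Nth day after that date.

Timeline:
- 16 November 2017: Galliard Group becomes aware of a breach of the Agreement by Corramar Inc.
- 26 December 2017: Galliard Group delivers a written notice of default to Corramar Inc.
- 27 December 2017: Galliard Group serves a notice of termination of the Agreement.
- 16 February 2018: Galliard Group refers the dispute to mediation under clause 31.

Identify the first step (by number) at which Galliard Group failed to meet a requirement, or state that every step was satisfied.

Step 1: 45 days after 16 November 2017 (when the breach is discovered) is 31 December 2017; done 26 December 2017 — timely.
Step 2: 7 days after 26 December 2017 (when the default notice is delivered) is 2 January 2018; done 27 December 2017 — timely.
Step 3: 88 days after 16 November 2017 (when the breach is discovered) is 12 February 2018; 16 February 2018 misses that deadline by 4 days.

Step 3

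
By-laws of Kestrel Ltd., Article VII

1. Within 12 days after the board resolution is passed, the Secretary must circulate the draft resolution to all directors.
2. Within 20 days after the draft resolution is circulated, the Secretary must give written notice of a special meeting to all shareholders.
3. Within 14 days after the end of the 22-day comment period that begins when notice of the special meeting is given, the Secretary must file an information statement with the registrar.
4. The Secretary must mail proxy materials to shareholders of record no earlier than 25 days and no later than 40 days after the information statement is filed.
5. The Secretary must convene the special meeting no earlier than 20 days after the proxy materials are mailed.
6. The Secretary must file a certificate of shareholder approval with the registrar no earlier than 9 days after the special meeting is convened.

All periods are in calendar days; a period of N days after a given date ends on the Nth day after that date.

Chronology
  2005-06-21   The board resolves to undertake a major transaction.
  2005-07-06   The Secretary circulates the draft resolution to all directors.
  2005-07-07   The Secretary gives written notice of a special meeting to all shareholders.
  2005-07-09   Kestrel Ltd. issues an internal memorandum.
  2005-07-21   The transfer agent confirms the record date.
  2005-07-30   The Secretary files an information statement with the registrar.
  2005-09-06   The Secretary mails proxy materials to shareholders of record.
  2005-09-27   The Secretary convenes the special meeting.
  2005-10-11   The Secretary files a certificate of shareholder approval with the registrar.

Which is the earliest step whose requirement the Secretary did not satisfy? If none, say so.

Step 1

(1) due by 2005-06-21 + 12 days = 2005-07-03; 2005-07-06 misses that deadline by 3 days.
Later steps need not be reached.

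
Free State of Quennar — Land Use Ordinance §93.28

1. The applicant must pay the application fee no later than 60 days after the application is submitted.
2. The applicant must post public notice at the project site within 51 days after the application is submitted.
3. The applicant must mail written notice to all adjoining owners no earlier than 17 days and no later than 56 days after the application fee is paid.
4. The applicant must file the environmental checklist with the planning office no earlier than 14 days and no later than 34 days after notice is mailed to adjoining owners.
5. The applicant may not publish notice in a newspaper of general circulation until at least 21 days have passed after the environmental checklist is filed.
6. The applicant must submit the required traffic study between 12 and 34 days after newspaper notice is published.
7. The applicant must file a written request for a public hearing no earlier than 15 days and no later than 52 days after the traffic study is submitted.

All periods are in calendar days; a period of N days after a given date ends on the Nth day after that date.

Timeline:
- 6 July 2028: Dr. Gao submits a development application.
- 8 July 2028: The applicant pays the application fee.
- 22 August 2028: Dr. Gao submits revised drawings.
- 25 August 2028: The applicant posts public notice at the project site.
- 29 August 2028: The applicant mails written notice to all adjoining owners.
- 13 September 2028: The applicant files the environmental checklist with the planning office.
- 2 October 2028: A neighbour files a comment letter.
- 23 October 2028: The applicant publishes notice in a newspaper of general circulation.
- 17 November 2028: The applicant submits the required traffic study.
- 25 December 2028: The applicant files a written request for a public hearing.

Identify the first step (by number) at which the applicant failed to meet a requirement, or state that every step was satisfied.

(1) due by 6 July 2028 + 60 days = 4 September 2028; 8 July 2028 is within that limit.
(2) due by 6 July 2028 + 51 days = 26 August 2028; done 25 August 2028 — timely.
(3) the permitted window runs from 8 July 2028 + 17 = 25 July 2028 to 8 July 2028 + 56 = 2 September 2028; done 29 August 2028, which is between those dates.
(4) the permitted window runs from 29 August 2028 + 14 = 12 September 2028 to 29 August 2028 + 34 = 2 October 2028; done 13 September 2028 — within the window.
(5) permitted from 13 September 2028 + 21 days = 4 October 2028 onward; 23 October 2028 is on or after that date.
(6) the permitted window runs from 23 October 2028 + 12 = 4 November 2028 to 23 October 2028 + 34 = 26 November 2028; done 17 November 2028, which is between those dates.
(7) the permitted window runs from 17 November 2028 + 15 = 2 December 2028 to 17 November 2028 + 52 = 8 January 2029; 25 December 2028 falls inside that range.

None — every step was satisfied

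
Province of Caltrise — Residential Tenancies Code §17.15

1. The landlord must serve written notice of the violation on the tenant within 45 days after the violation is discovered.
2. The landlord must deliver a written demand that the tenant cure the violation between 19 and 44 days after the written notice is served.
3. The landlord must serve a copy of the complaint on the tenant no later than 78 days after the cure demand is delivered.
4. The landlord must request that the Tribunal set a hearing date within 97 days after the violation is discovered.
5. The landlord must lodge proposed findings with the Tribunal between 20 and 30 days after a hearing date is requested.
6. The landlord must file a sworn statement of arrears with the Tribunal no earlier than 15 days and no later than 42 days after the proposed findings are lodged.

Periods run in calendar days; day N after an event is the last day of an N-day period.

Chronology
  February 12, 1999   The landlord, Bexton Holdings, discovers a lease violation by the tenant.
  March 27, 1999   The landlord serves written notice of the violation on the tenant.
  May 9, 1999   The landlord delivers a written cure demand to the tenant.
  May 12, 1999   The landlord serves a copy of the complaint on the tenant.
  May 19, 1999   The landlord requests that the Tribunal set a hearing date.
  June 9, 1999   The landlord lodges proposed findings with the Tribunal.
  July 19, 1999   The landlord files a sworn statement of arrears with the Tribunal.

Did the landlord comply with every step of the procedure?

(1) due by February 12, 1999 + 45 days = March 29, 1999; done March 27, 1999 — timely.
(2) the permitted window runs from March 27, 1999 + 19 = April 15, 1999 to March 27, 1999 + 44 = May 10, 1999; May 9, 1999 falls inside that range.
(3) due by May 9, 1999 + 78 days = July 26, 1999; May 12, 1999 is within that limit.
(4) due by February 12, 1999 + 97 days = May 20, 1999; May 19, 1999 is within that limit.
(5) the permitted window runs from May 19, 1999 + 20 = June 8, 1999 to May 19, 1999 + 30 = June 18, 1999; June 9, 1999 falls inside that range.
(6) the permitted window runs from June 9, 1999 + 15 = June 24, 1999 to June 9, 1999 + 42 = July 21, 1999; done July 19, 1999, which is between those dates.

Yes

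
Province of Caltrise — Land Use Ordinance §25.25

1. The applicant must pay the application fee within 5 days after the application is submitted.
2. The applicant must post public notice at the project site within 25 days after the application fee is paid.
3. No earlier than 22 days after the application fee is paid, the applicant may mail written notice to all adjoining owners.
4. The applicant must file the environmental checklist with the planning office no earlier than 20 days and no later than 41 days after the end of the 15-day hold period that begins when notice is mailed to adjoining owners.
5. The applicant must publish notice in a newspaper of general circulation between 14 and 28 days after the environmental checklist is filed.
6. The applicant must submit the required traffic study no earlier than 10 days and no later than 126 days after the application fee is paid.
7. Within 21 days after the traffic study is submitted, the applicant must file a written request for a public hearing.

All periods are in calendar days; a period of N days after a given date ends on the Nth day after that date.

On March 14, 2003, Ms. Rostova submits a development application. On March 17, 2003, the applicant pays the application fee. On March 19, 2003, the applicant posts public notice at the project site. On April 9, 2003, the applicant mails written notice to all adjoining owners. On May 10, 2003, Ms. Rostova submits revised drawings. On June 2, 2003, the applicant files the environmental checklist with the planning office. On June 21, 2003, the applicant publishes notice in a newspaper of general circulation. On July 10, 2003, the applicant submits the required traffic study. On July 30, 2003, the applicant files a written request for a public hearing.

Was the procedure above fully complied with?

Step 1: 5 days after March 14, 2003 (when the application is submitted) is March 19, 2003; done March 17, 2003 — timely.
Step 2: 25 days after March 17, 2003 (when the application fee is paid) is April 11, 2003; March 19, 2003 is within that limit.
Step 3: the earliest permitted date is 22 days after March 17, 2003 (when the application fee is paid), i.e. April 8, 2003; April 9, 2003 is on or after that date.
Step 4: the window is 20–41 days after April 24, 2003 (end of the 15-day hold period, which began when notice is mailed to adjoining owners on April 9, 2003), so May 14, 2003 through June 4, 2003; done June 2, 2003, which is between those dates.
Step 5: the window is 14–28 days after June 2, 2003 (when the environmental checklist is filed), so June 16, 2003 through June 30, 2003; done June 21, 2003, which is between those dates.
Step 6: the window is 10–126 days after March 17, 2003 (when the application fee is paid), so March 27, 2003 through July 21, 2003; July 10, 2003 falls inside that range.
Step 7: 21 days after July 10, 2003 (when the traffic study is submitted) is July 31, 2003; done July 30, 2003 — timely.

Yes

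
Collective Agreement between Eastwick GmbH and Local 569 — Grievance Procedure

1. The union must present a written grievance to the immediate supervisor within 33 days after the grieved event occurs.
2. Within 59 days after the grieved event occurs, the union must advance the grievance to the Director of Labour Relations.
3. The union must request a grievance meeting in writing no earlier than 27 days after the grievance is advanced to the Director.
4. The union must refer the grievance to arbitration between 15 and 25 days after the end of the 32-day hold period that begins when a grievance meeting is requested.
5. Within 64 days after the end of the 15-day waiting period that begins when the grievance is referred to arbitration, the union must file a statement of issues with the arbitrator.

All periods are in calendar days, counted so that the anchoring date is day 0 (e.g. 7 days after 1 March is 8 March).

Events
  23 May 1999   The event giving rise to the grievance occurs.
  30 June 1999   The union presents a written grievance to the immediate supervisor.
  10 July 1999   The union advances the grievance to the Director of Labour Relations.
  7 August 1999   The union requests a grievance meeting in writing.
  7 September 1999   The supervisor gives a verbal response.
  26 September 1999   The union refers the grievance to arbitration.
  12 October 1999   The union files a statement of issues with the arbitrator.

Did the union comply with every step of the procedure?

No

Step 1 — counting 33 days from 23 May 1999 (when the grieved event occurs) gives a deadline of 25 June 1999; done 30 June 1999 — 5 days late.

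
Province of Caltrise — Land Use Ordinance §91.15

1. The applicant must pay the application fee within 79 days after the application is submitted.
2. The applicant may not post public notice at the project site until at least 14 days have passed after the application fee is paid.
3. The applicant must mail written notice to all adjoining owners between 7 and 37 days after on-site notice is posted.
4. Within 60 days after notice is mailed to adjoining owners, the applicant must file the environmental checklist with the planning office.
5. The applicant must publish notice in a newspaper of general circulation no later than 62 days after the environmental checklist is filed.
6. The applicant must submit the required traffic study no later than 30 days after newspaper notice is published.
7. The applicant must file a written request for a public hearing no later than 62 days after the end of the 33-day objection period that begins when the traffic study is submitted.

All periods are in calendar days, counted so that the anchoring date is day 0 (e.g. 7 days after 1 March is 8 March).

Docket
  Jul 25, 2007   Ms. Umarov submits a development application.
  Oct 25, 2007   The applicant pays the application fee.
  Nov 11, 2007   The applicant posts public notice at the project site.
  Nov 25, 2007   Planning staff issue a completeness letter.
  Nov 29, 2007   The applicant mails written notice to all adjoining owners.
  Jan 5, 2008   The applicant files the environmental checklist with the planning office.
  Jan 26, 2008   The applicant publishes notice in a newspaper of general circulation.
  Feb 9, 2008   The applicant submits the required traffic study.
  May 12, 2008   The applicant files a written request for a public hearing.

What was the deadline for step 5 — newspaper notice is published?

Mar 7, 2008

Step 5 runs from Jan 5, 2008, when the environmental checklist is filed. 62 days after Jan 5, 2008 is Mar 7, 2008.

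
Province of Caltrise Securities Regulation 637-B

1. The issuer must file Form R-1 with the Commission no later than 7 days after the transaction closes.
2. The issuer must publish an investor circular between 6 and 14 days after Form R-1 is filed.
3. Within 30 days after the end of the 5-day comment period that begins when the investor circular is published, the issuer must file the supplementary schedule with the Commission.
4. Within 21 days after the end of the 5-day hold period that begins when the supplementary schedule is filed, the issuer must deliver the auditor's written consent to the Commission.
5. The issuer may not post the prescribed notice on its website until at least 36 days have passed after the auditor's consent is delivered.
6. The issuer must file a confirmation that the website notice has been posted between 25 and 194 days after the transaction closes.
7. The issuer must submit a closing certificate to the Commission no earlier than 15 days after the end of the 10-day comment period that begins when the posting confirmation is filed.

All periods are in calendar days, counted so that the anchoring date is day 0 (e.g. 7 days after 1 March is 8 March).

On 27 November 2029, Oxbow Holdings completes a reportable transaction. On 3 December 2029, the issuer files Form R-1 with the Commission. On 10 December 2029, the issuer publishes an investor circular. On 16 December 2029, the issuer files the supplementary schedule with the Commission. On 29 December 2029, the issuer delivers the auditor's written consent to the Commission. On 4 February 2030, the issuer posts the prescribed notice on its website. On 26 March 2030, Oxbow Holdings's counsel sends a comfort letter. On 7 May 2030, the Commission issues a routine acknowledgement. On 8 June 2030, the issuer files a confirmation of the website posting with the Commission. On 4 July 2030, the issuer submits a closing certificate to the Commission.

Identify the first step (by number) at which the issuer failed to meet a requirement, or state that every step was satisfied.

Step 1: 7 days after 27 November 2029 (when the transaction closes) is 4 December 2029; completed 3 December 2029, before the deadline.
Step 2: the window is 6–14 days after 3 December 2029 (when Form R-1 is filed), so 9 December 2029 through 17 December 2029; 10 December 2029 falls inside that range.
Step 3: 30 days after 15 December 2029 (end of the 5-day comment period, which began when the investor circular is published on 10 December 2029) is 14 January 2030; done 16 December 2029 — timely.
Step 4: 21 days after 21 December 2029 (end of the 5-day hold period, which began when the supplementary schedule is filed on 16 December 2029) is 11 January 2030; 29 December 2029 is within that limit.
Step 5: the earliest permitted date is 36 days after 29 December 2029 (when the auditor's consent is delivered), i.e. 3 February 2030; done 4 February 2030, after the minimum wait.
Step 6: the window is 25–194 days after 27 November 2029 (when the transaction closes), so 22 December 2029 through 9 June 2030; 8 June 2030 falls inside that range.
Step 7: the earliest permitted date is 15 days after 18 June 2030 (end of the 10-day comment period, which began when the posting confirmation is filed on 8 June 2030), i.e. 3 July 2030; 4 July 2030 is on or after that date.

None — every step was satisfied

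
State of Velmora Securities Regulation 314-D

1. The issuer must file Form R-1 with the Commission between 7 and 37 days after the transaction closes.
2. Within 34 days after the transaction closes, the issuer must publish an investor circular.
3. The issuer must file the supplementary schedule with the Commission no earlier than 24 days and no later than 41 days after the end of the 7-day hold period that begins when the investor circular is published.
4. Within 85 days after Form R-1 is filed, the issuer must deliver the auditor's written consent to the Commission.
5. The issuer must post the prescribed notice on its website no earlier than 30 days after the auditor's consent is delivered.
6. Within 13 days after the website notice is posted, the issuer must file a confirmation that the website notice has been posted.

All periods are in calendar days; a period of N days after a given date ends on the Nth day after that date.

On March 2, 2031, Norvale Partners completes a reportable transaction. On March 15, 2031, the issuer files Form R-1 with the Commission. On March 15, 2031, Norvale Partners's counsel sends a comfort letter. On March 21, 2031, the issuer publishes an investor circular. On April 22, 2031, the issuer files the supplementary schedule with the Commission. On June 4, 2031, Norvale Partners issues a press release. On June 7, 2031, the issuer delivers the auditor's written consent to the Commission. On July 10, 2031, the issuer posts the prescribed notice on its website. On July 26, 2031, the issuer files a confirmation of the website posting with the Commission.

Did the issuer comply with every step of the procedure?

Step 1 — 7 and 37 days from March 2, 2031 (when the transaction closes) are March 9, 2031 and April 8, 2031 respectively; done March 15, 2031, which is between those dates.
Step 2 — counting 34 days from March 2, 2031 (when the transaction closes) gives a deadline of April 5, 2031; done March 21, 2031 — timely.
Step 3 — 24 and 41 days from March 28, 2031 (end of the 7-day hold period, which began when the investor circular is published on March 21, 2031) are April 21, 2031 and May 8, 2031 respectively; April 22, 2031 falls inside that range.
Step 4 — counting 85 days from March 15, 2031 (when Form R-1 is filed) gives a deadline of June 8, 2031; done June 7, 2031 — timely.
Step 5 — must wait 30 days from June 7, 2031 (when the auditor's consent is delivered), so not before July 7, 2031; done July 10, 2031, after the minimum wait.
Step 6 — counting 13 days from July 10, 2031 (when the website notice is posted) gives a deadline of July 23, 2031; July 26, 2031 misses that deadline by 3 days.

No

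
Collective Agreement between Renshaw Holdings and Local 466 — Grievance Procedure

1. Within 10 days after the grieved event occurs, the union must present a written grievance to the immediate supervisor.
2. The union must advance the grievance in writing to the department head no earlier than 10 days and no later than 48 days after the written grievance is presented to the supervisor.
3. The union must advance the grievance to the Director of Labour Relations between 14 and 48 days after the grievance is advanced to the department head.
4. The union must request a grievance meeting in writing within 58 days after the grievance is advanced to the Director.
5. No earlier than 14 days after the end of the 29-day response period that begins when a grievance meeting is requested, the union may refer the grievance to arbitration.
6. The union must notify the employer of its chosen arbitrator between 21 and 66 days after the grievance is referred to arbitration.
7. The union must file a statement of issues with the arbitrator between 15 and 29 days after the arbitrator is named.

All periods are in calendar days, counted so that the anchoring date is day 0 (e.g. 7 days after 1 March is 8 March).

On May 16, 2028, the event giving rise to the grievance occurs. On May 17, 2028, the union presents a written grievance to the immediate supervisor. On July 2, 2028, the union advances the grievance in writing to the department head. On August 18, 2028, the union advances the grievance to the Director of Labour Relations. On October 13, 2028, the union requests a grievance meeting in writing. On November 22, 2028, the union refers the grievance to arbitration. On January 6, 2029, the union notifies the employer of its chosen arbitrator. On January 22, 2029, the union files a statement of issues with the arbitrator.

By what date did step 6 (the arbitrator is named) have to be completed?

Step 6 runs from November 22, 2028, when the grievance is referred to arbitration. The window is 21–66 days after November 22, 2028; it closes on January 27, 2029.

January 27, 2029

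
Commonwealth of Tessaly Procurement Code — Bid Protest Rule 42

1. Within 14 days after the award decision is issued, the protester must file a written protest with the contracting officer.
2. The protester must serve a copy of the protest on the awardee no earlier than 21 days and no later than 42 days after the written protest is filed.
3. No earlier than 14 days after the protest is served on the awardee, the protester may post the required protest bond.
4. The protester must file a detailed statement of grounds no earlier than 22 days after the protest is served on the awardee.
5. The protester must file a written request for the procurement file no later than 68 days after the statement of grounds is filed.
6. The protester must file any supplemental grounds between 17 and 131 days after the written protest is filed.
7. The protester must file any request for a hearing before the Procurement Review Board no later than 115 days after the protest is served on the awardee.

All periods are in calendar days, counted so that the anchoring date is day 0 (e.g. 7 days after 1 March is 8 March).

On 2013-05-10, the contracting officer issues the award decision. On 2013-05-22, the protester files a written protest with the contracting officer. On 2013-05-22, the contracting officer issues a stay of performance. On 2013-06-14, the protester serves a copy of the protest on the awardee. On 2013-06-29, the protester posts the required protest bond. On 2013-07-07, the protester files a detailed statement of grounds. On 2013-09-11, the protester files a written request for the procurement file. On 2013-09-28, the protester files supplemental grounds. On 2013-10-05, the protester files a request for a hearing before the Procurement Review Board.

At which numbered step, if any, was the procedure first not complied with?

(1) due by 2013-05-10 + 14 days = 2013-05-24; completed 2013-05-22, before the deadline.
(2) the permitted window runs from 2013-05-22 + 21 = 2013-06-12 to 2013-05-22 + 42 = 2013-07-03; done 2013-06-14, which is between those dates.
(3) permitted from 2013-06-14 + 14 days = 2013-06-28 onward; done 2013-06-29, after the minimum wait.
(4) permitted from 2013-06-14 + 22 days = 2013-07-06 onward; done 2013-07-07, after the minimum wait.
(5) due by 2013-07-07 + 68 days = 2013-09-13; done 2013-09-11 — timely.
(6) the permitted window runs from 2013-05-22 + 17 = 2013-06-08 to 2013-05-22 + 131 = 2013-09-30; done 2013-09-28, which is between those dates.
(7) due by 2013-06-14 + 115 days = 2013-10-07; 2013-10-05 is within that limit.

None — every step was satisfied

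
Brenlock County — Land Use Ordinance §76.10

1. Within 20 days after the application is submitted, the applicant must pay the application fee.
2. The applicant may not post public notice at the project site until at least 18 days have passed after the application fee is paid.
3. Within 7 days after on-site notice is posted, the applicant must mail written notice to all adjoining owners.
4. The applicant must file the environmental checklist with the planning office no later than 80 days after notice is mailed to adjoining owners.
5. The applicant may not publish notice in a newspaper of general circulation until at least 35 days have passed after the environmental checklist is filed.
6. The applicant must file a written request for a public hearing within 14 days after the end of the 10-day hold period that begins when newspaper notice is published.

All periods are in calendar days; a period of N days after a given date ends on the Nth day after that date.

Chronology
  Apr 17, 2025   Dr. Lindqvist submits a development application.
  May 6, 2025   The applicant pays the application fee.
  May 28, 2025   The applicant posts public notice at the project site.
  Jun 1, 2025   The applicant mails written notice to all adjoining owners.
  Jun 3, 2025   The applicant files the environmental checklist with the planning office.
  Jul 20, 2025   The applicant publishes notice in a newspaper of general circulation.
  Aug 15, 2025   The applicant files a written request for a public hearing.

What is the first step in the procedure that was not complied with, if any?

Step 6

(1) due by Apr 17, 2025 + 20 days = May 7, 2025; completed May 6, 2025, before the deadline.
(2) permitted from May 6, 2025 + 18 days = May 24, 2025 onward; done May 28, 2025, after the minimum wait.
(3) due by May 28, 2025 + 7 days = Jun 4, 2025; completed Jun 1, 2025, before the deadline.
(4) due by Jun 1, 2025 + 80 days = Aug 20, 2025; completed Jun 3, 2025, before the deadline.
(5) permitted from Jun 3, 2025 + 35 days = Jul 8, 2025 onward; done Jul 20, 2025, after the minimum wait.
(6) due by Jul 30, 2025 + 14 days = Aug 13, 2025; Aug 15, 2025 misses that deadline by 2 days.
Later steps need not be reached.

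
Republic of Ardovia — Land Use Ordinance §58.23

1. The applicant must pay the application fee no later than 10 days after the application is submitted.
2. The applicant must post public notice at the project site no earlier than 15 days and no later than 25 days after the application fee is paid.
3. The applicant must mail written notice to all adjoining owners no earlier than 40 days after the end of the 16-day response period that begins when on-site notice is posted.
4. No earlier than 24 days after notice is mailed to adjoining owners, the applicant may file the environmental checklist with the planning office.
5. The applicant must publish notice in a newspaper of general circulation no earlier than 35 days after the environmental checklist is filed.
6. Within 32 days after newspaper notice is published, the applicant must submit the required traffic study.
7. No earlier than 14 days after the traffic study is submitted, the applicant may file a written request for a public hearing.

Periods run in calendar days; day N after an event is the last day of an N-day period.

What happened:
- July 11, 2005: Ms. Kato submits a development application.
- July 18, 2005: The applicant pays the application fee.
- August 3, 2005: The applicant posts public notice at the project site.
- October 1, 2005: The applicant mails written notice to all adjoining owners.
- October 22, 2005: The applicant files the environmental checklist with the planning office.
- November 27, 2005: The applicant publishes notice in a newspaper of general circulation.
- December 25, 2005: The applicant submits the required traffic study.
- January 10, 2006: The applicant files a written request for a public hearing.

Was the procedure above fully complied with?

No

Step 1 — counting 10 days from July 11, 2005 (when the application is submitted) gives a deadline of July 21, 2005; July 18, 2005 is within that limit.
Step 2 — 15 and 25 days from July 18, 2005 (when the application fee is paid) are August 2, 2005 and August 12, 2005 respectively; August 3, 2005 falls inside that range.
Step 3 — must wait 40 days from August 19, 2005 (end of the 16-day response period, which began when on-site notice is posted on August 3, 2005), so not before September 28, 2005; done October 1, 2005 — permitted.
Step 4 — must wait 24 days from October 1, 2005 (when notice is mailed to adjoining owners), so not before October 25, 2005; October 22, 2005 is 3 days before the earliest permitted date.
The procedure was therefore not followed at step 4.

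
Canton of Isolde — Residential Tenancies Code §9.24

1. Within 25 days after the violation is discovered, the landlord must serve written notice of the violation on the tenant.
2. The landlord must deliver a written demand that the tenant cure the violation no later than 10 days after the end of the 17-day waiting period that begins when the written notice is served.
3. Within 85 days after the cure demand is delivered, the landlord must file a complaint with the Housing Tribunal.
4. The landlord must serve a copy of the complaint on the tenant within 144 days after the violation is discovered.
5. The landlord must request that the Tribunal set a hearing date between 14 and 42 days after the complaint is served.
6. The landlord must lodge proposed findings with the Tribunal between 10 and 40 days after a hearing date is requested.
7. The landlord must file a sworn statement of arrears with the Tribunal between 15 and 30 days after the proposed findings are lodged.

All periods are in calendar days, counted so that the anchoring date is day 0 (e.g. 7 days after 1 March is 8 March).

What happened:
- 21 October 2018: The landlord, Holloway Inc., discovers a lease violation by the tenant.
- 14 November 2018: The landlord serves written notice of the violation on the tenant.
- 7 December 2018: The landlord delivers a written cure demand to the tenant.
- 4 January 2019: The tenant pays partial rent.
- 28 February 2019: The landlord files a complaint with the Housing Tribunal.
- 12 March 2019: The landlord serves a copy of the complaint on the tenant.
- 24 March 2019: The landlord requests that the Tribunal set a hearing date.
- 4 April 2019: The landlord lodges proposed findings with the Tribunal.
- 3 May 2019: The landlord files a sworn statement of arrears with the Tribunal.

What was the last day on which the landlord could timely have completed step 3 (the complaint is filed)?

2 March 2019

Step 3 runs from 7 December 2018, when the cure demand is delivered. 85 days after 7 December 2018 is 2 March 2019.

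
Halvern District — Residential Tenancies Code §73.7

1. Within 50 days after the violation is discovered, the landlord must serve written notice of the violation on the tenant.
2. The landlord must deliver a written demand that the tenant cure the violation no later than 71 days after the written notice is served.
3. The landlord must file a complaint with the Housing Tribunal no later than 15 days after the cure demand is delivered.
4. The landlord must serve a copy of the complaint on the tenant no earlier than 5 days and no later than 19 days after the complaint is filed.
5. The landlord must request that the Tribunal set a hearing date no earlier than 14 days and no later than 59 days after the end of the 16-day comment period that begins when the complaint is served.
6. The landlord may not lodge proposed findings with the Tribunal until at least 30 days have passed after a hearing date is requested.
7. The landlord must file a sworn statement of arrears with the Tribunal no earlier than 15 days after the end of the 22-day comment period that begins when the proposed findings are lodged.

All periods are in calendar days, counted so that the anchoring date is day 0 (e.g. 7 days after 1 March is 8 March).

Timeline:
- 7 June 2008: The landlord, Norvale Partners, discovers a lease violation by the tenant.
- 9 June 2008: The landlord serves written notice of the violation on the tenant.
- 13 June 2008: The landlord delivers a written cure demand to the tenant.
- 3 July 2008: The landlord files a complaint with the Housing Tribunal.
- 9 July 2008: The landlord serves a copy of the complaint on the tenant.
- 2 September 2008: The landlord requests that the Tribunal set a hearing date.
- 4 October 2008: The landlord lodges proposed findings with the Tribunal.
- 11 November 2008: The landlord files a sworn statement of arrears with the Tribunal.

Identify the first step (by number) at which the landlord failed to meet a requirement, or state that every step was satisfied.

Step 3

Step 1 — counting 50 days from 7 June 2008 (when the violation is discovered) gives a deadline of 27 July 2008; done 9 June 2008 — timely.
Step 2 — counting 71 days from 9 June 2008 (when the written notice is served) gives a deadline of 19 August 2008; done 13 June 2008 — timely.
Step 3 — counting 15 days from 13 June 2008 (when the cure demand is delivered) gives a deadline of 28 June 2008; not done until 3 July 2008, 5 days after the deadline.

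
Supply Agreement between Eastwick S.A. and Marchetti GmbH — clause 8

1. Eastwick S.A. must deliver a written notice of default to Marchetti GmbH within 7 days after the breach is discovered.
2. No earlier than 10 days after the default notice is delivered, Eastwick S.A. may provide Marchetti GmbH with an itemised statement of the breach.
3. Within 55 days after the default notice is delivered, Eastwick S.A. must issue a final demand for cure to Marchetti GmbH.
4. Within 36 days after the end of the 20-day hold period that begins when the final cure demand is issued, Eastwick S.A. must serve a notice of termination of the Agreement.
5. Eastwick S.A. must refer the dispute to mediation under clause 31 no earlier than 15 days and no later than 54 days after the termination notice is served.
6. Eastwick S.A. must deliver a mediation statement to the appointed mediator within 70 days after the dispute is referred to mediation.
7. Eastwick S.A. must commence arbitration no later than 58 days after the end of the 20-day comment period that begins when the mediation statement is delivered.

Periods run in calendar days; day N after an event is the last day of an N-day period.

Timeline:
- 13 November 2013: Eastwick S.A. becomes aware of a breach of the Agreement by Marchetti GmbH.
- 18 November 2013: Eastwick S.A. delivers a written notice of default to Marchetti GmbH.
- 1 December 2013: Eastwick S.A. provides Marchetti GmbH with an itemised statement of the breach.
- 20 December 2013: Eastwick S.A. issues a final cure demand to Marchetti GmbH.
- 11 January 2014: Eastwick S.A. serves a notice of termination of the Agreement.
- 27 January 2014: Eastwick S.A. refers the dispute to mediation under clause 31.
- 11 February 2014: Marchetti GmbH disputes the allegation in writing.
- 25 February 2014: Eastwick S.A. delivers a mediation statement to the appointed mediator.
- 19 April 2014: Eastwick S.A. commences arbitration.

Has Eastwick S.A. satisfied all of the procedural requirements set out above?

Yes

(1) due by 13 November 2013 + 7 days = 20 November 2013; done 18 November 2013 — timely.
(2) permitted from 18 November 2013 + 10 days = 28 November 2013 onward; done 1 December 2013, after the minimum wait.
(3) due by 18 November 2013 + 55 days = 12 January 2014; completed 20 December 2013, before the deadline.
(4) due by 9 January 2014 + 36 days = 14 February 2014; done 11 January 2014 — timely.
(5) the permitted window runs from 11 January 2014 + 15 = 26 January 2014 to 11 January 2014 + 54 = 6 March 2014; 27 January 2014 falls inside that range.
(6) due by 27 January 2014 + 70 days = 7 April 2014; done 25 February 2014 — timely.
(7) due by 17 March 2014 + 58 days = 14 May 2014; 19 April 2014 is within that limit.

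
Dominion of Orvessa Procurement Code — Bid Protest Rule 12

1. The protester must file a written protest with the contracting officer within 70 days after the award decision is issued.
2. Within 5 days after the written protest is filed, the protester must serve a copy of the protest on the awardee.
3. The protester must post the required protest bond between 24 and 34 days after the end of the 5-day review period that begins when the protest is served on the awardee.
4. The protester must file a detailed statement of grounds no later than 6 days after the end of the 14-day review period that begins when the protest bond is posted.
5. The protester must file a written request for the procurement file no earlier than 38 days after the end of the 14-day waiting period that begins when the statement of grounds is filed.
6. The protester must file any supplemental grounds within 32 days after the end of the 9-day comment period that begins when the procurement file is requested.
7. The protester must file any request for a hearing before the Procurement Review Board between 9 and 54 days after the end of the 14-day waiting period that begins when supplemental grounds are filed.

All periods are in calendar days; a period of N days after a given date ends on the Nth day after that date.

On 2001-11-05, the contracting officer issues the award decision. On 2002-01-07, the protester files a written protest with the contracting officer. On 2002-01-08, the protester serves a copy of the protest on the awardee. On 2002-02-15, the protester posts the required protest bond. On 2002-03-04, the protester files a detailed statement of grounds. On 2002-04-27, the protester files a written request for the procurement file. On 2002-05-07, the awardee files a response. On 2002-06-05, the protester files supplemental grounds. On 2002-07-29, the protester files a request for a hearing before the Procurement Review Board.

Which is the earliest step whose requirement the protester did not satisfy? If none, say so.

None — every step was satisfied

(1) due by 2001-11-05 + 70 days = 2002-01-14; 2002-01-07 is within that limit.
(2) due by 2002-01-07 + 5 days = 2002-01-12; 2002-01-08 is within that limit.
(3) the permitted window runs from 2002-01-13 + 24 = 2002-02-06 to 2002-01-13 + 34 = 2002-02-16; 2002-02-15 falls inside that range.
(4) due by 2002-03-01 + 6 days = 2002-03-07; done 2002-03-04 — timely.
(5) permitted from 2002-03-18 + 38 days = 2002-04-25 onward; 2002-04-27 is on or after that date.
(6) due by 2002-05-06 + 32 days = 2002-06-07; completed 2002-06-05, before the deadline.
(7) the permitted window runs from 2002-06-19 + 9 = 2002-06-28 to 2002-06-19 + 54 = 2002-08-12; done 2002-07-29, which is between those dates.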